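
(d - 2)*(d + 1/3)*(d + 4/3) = d^3 - d^2/3 - 26*d/9 - 8/9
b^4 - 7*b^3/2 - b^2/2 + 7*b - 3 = (b - 3)*(b - 1/2)*(b - sqrt(2))*(b + sqrt(2))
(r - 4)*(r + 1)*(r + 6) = r^3 + 3*r^2 - 22*r - 24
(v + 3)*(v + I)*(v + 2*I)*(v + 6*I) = v^4 + 3*v^3 + 9*I*v^3 - 20*v^2 + 27*I*v^2 - 60*v - 12*I*v - 36*I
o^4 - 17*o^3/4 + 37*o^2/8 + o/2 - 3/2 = (o - 2)^2*(o - 3/4)*(o + 1/2)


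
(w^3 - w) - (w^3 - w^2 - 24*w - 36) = w^2 + 23*w + 36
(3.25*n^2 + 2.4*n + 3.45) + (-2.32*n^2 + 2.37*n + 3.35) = 0.93*n^2 + 4.77*n + 6.8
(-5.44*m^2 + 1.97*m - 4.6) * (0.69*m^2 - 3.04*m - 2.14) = -3.7536*m^4 + 17.8969*m^3 + 2.4788*m^2 + 9.7682*m + 9.844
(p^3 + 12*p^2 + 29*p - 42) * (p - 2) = p^4 + 10*p^3 + 5*p^2 - 100*p + 84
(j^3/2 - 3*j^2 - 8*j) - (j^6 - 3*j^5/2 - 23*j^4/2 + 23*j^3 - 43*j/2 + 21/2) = -j^6 + 3*j^5/2 + 23*j^4/2 - 45*j^3/2 - 3*j^2 + 27*j/2 - 21/2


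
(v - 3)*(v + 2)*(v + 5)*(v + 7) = v^4 + 11*v^3 + 17*v^2 - 107*v - 210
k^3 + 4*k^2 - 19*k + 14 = (k - 2)*(k - 1)*(k + 7)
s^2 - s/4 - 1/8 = (s - 1/2)*(s + 1/4)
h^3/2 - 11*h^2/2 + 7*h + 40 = (h/2 + 1)*(h - 8)*(h - 5)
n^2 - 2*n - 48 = (n - 8)*(n + 6)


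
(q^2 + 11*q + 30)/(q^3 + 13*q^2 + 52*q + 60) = 1/(q + 2)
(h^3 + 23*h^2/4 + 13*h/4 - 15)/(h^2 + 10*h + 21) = (h^2 + 11*h/4 - 5)/(h + 7)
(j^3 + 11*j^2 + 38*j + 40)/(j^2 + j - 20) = (j^2 + 6*j + 8)/(j - 4)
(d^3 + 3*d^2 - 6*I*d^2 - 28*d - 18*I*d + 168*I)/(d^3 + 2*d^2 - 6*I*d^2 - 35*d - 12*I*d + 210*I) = (d - 4)/(d - 5)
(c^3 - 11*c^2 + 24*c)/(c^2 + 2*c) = (c^2 - 11*c + 24)/(c + 2)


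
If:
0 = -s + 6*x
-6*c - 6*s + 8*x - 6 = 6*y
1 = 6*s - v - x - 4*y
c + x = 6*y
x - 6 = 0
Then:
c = -180/7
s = 36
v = 1555/7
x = 6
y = -23/7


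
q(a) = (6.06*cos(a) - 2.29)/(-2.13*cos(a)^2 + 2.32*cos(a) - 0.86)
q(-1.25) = 1.11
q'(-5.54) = 0.60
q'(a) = (-4.26*sin(a)*cos(a) + 2.32*sin(a))*(6.06*cos(a) - 2.29)/(-2.13*cos(a)^2 + 2.32*cos(a) - 0.86)^2 - 6.06*sin(a)/(-2.13*cos(a)^2 + 2.32*cos(a) - 0.86) = (-12.9078*cos(a)^2 + 9.7554*cos(a) - 0.1012)*sin(a)/(4.5369*cos(a)^4 - 9.8832*cos(a)^3 + 9.046*cos(a)^2 - 3.9904*cos(a) + 0.7396)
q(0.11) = -5.67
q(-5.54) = -7.09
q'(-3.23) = -0.07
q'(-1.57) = 0.13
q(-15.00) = 1.79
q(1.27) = 1.38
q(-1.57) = 2.66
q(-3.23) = 1.58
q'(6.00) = 2.07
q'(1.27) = 12.23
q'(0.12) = -0.87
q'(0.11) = -0.80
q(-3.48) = 1.62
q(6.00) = -5.92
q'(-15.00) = 0.66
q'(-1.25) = -13.87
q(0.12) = -5.68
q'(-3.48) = -0.28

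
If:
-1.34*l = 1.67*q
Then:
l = -1.24626865671642*q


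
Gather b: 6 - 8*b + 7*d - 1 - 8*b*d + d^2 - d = b*(-8*d - 8) + d^2 + 6*d + 5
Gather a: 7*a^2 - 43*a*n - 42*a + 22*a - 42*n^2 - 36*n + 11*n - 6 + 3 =7*a^2 + a*(-43*n - 20) - 42*n^2 - 25*n - 3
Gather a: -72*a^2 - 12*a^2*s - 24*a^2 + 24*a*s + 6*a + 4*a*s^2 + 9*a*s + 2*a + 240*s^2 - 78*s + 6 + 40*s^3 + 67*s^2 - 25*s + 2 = a^2*(-12*s - 96) + a*(4*s^2 + 33*s + 8) + 40*s^3 + 307*s^2 - 103*s + 8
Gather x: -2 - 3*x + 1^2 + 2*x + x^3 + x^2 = x^3 + x^2 - x - 1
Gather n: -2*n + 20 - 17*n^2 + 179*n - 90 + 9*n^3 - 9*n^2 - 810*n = 9*n^3 - 26*n^2 - 633*n - 70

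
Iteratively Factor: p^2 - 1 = (p + 1)*(p - 1)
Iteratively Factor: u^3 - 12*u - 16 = (u + 2)*(u^2 - 2*u - 8) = (u - 4)*(u + 2)*(u + 2)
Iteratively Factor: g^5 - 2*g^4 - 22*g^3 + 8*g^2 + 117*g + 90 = (g + 1)*(g^4 - 3*g^3 - 19*g^2 + 27*g + 90) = (g - 5)*(g + 1)*(g^3 + 2*g^2 - 9*g - 18) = (g - 5)*(g + 1)*(g + 2)*(g^2 - 9) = (g - 5)*(g + 1)*(g + 2)*(g + 3)*(g - 3)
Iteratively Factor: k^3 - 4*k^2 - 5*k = (k - 5)*(k^2 + k) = (k - 5)*(k + 1)*(k)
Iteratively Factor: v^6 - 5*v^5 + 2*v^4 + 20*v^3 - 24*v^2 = (v - 2)*(v^5 - 3*v^4 - 4*v^3 + 12*v^2) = (v - 2)*(v + 2)*(v^4 - 5*v^3 + 6*v^2) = v*(v - 2)*(v + 2)*(v^3 - 5*v^2 + 6*v) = v^2*(v - 2)*(v + 2)*(v^2 - 5*v + 6) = v^2*(v - 2)^2*(v + 2)*(v - 3)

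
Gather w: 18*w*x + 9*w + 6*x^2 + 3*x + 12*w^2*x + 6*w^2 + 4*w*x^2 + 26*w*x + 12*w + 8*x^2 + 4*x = w^2*(12*x + 6) + w*(4*x^2 + 44*x + 21) + 14*x^2 + 7*x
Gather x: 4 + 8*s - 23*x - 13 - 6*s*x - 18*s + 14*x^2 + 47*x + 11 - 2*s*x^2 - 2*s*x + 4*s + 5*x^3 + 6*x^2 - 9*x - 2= -6*s + 5*x^3 + x^2*(20 - 2*s) + x*(15 - 8*s)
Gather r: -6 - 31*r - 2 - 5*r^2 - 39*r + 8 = -5*r^2 - 70*r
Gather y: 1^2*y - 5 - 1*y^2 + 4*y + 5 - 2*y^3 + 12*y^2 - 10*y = -2*y^3 + 11*y^2 - 5*y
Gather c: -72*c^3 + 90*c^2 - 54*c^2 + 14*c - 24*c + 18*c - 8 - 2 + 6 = -72*c^3 + 36*c^2 + 8*c - 4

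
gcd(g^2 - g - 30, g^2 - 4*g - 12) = g - 6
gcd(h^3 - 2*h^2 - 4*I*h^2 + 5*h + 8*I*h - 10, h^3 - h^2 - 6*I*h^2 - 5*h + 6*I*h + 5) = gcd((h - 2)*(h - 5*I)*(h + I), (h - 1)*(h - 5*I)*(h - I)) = h - 5*I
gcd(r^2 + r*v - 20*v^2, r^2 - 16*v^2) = r - 4*v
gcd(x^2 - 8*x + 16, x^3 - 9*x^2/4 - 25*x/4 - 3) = x - 4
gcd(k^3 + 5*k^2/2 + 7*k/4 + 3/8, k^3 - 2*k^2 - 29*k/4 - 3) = k^2 + 2*k + 3/4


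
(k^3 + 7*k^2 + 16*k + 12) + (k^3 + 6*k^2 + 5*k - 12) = 2*k^3 + 13*k^2 + 21*k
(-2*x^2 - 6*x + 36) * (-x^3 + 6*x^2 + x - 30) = 2*x^5 - 6*x^4 - 74*x^3 + 270*x^2 + 216*x - 1080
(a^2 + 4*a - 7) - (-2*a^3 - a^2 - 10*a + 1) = 2*a^3 + 2*a^2 + 14*a - 8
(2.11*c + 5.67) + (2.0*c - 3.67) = 4.11*c + 2.0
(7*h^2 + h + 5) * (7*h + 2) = 49*h^3 + 21*h^2 + 37*h + 10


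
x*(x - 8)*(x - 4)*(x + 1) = x^4 - 11*x^3 + 20*x^2 + 32*x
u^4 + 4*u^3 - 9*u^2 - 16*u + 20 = (u - 2)*(u - 1)*(u + 2)*(u + 5)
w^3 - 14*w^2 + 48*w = w*(w - 8)*(w - 6)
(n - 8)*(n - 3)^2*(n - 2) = n^4 - 16*n^3 + 85*n^2 - 186*n + 144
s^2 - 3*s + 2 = (s - 2)*(s - 1)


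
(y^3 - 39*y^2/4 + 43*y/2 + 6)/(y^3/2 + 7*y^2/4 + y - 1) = (4*y^3 - 39*y^2 + 86*y + 24)/(2*y^3 + 7*y^2 + 4*y - 4)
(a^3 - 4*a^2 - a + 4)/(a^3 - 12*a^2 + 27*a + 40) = (a^2 - 5*a + 4)/(a^2 - 13*a + 40)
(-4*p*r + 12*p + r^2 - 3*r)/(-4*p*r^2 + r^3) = (r - 3)/r^2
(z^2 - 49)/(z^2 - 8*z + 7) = (z + 7)/(z - 1)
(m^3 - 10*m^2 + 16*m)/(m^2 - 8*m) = m - 2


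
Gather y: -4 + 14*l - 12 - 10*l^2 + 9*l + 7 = -10*l^2 + 23*l - 9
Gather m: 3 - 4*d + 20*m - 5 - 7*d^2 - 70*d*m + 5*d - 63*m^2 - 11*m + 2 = -7*d^2 + d - 63*m^2 + m*(9 - 70*d)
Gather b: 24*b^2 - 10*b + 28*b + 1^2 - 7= 24*b^2 + 18*b - 6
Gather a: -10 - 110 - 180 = -300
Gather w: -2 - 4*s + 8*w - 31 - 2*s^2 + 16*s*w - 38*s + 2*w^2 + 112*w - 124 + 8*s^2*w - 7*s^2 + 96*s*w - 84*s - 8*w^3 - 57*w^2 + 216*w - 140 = -9*s^2 - 126*s - 8*w^3 - 55*w^2 + w*(8*s^2 + 112*s + 336) - 297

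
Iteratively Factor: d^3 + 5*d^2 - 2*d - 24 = (d - 2)*(d^2 + 7*d + 12) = (d - 2)*(d + 3)*(d + 4)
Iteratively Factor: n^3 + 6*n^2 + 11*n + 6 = (n + 1)*(n^2 + 5*n + 6) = (n + 1)*(n + 3)*(n + 2)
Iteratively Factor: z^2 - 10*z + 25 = (z - 5)*(z - 5)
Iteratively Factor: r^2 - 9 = (r + 3)*(r - 3)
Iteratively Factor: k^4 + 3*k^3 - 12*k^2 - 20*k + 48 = (k + 3)*(k^3 - 12*k + 16) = (k - 2)*(k + 3)*(k^2 + 2*k - 8) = (k - 2)^2*(k + 3)*(k + 4)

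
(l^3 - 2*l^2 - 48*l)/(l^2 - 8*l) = l + 6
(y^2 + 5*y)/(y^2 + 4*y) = (y + 5)/(y + 4)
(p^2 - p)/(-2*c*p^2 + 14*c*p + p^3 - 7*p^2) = (1 - p)/(2*c*p - 14*c - p^2 + 7*p)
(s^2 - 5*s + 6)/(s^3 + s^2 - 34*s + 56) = (s - 3)/(s^2 + 3*s - 28)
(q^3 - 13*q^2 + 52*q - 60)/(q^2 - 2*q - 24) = (q^2 - 7*q + 10)/(q + 4)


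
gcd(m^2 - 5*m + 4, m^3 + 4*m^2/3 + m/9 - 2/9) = 1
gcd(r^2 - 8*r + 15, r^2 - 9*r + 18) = r - 3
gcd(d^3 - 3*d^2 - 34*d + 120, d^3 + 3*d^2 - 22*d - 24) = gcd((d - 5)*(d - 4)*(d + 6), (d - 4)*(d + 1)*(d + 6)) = d^2 + 2*d - 24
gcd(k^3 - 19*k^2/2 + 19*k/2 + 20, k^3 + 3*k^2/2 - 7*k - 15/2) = k^2 - 3*k/2 - 5/2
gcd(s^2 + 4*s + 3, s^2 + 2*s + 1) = s + 1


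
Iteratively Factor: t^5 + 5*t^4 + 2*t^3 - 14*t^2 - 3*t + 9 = (t - 1)*(t^4 + 6*t^3 + 8*t^2 - 6*t - 9) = (t - 1)*(t + 3)*(t^3 + 3*t^2 - t - 3) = (t - 1)^2*(t + 3)*(t^2 + 4*t + 3) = (t - 1)^2*(t + 3)^2*(t + 1)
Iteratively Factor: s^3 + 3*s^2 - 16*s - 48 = (s + 4)*(s^2 - s - 12) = (s - 4)*(s + 4)*(s + 3)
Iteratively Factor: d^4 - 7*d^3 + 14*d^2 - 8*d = (d - 1)*(d^3 - 6*d^2 + 8*d) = (d - 4)*(d - 1)*(d^2 - 2*d) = (d - 4)*(d - 2)*(d - 1)*(d)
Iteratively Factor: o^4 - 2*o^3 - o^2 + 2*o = (o)*(o^3 - 2*o^2 - o + 2) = o*(o - 2)*(o^2 - 1) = o*(o - 2)*(o - 1)*(o + 1)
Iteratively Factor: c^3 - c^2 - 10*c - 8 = (c + 1)*(c^2 - 2*c - 8) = (c + 1)*(c + 2)*(c - 4)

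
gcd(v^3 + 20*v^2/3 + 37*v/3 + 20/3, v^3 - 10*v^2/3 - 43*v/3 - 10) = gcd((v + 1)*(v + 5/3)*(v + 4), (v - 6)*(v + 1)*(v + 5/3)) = v^2 + 8*v/3 + 5/3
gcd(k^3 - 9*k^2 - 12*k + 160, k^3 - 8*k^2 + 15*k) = k - 5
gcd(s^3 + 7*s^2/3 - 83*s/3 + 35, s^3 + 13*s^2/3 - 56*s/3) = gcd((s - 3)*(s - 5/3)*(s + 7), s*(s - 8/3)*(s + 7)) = s + 7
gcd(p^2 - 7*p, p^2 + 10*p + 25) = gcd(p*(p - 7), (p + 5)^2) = 1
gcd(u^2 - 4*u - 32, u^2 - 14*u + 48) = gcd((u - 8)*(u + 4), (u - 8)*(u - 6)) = u - 8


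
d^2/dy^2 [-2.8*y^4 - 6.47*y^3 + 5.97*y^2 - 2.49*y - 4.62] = -33.6*y^2 - 38.82*y + 11.94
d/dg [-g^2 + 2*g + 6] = 2 - 2*g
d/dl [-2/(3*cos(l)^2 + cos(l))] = -(2*sin(l)/cos(l)^2 + 12*tan(l))/(3*cos(l) + 1)^2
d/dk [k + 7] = 1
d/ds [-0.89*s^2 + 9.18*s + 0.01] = 9.18 - 1.78*s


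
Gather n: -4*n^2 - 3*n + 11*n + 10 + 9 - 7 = -4*n^2 + 8*n + 12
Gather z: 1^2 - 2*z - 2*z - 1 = -4*z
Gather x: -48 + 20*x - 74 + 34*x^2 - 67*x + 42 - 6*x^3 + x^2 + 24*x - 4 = -6*x^3 + 35*x^2 - 23*x - 84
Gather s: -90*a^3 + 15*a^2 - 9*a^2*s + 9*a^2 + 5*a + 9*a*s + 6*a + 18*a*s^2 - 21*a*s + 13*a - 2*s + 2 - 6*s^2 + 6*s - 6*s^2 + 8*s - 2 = -90*a^3 + 24*a^2 + 24*a + s^2*(18*a - 12) + s*(-9*a^2 - 12*a + 12)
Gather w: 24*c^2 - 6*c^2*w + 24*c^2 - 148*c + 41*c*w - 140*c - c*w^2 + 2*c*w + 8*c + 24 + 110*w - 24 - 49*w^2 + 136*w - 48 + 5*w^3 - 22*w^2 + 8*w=48*c^2 - 280*c + 5*w^3 + w^2*(-c - 71) + w*(-6*c^2 + 43*c + 254) - 48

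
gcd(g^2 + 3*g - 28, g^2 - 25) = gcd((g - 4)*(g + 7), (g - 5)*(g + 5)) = 1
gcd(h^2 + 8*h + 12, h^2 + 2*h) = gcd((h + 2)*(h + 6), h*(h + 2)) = h + 2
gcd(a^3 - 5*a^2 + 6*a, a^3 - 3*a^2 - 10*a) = a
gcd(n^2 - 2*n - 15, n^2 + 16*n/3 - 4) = 1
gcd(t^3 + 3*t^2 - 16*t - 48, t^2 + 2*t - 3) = t + 3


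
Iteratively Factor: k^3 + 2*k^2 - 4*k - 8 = (k + 2)*(k^2 - 4) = (k - 2)*(k + 2)*(k + 2)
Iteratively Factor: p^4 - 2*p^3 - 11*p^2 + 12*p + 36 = (p - 3)*(p^3 + p^2 - 8*p - 12) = (p - 3)*(p + 2)*(p^2 - p - 6) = (p - 3)*(p + 2)^2*(p - 3)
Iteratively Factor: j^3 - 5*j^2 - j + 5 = (j - 1)*(j^2 - 4*j - 5) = (j - 5)*(j - 1)*(j + 1)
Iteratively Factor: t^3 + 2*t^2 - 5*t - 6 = (t + 3)*(t^2 - t - 2) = (t - 2)*(t + 3)*(t + 1)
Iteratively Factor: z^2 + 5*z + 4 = (z + 1)*(z + 4)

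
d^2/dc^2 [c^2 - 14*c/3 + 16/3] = 2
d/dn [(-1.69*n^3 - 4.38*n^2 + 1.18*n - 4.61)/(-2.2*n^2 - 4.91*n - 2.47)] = (3.718*n^4 + 16.5958*n^3 + 36.6247*n^2 + 1.3532*n - 25.5497)/(4.84*n^4 + 21.604*n^3 + 34.9761*n^2 + 24.2554*n + 6.1009)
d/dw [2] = 0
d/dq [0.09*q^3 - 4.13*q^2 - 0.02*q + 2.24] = 0.27*q^2 - 8.26*q - 0.02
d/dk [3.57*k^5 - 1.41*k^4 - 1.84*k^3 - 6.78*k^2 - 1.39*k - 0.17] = 17.85*k^4 - 5.64*k^3 - 5.52*k^2 - 13.56*k - 1.39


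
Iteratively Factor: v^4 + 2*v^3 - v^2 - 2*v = (v)*(v^3 + 2*v^2 - v - 2) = v*(v + 1)*(v^2 + v - 2) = v*(v + 1)*(v + 2)*(v - 1)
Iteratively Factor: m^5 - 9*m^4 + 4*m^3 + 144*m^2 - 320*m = (m)*(m^4 - 9*m^3 + 4*m^2 + 144*m - 320) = m*(m - 4)*(m^3 - 5*m^2 - 16*m + 80) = m*(m - 4)^2*(m^2 - m - 20) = m*(m - 4)^2*(m + 4)*(m - 5)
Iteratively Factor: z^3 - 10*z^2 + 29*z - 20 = (z - 4)*(z^2 - 6*z + 5) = (z - 5)*(z - 4)*(z - 1)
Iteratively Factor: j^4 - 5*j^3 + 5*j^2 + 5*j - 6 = (j + 1)*(j^3 - 6*j^2 + 11*j - 6) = (j - 3)*(j + 1)*(j^2 - 3*j + 2) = (j - 3)*(j - 1)*(j + 1)*(j - 2)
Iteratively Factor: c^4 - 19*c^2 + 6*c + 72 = (c - 3)*(c^3 + 3*c^2 - 10*c - 24) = (c - 3)*(c + 4)*(c^2 - c - 6) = (c - 3)*(c + 2)*(c + 4)*(c - 3)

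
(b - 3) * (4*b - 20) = 4*b^2 - 32*b + 60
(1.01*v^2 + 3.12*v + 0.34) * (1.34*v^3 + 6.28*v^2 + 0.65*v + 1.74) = 1.3534*v^5 + 10.5236*v^4 + 20.7057*v^3 + 5.9206*v^2 + 5.6498*v + 0.5916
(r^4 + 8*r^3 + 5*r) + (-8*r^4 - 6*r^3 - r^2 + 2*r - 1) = -7*r^4 + 2*r^3 - r^2 + 7*r - 1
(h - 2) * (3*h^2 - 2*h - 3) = 3*h^3 - 8*h^2 + h + 6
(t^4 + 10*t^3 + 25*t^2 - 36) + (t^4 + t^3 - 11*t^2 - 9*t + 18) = 2*t^4 + 11*t^3 + 14*t^2 - 9*t - 18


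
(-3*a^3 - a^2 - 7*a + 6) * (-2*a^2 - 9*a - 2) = 6*a^5 + 29*a^4 + 29*a^3 + 53*a^2 - 40*a - 12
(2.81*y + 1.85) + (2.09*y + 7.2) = 4.9*y + 9.05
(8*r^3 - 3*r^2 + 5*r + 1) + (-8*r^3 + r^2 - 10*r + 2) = -2*r^2 - 5*r + 3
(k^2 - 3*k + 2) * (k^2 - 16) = k^4 - 3*k^3 - 14*k^2 + 48*k - 32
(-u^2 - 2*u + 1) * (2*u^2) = -2*u^4 - 4*u^3 + 2*u^2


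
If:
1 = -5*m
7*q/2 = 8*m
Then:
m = -1/5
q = -16/35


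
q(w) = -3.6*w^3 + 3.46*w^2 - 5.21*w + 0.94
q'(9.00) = -817.73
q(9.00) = -2390.09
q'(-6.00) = -435.53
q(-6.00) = 934.36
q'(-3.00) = -123.17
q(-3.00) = 144.91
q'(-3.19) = -137.19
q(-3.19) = 169.63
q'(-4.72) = -278.48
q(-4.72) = 481.17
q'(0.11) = -4.58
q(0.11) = 0.40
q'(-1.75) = -50.40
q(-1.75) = 39.95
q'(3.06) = -85.16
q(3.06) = -85.75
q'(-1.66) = -46.46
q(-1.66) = 35.59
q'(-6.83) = -556.28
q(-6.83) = 1344.93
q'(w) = -10.8*w^2 + 6.92*w - 5.21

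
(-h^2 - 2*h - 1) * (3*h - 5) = -3*h^3 - h^2 + 7*h + 5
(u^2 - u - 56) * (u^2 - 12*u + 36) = u^4 - 13*u^3 - 8*u^2 + 636*u - 2016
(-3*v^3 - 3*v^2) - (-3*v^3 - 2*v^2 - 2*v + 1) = -v^2 + 2*v - 1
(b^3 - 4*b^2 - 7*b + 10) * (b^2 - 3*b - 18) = b^5 - 7*b^4 - 13*b^3 + 103*b^2 + 96*b - 180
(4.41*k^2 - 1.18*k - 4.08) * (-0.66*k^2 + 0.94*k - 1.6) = -2.9106*k^4 + 4.9242*k^3 - 5.4724*k^2 - 1.9472*k + 6.528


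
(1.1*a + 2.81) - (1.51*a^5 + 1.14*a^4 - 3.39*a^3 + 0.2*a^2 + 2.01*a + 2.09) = -1.51*a^5 - 1.14*a^4 + 3.39*a^3 - 0.2*a^2 - 0.91*a + 0.72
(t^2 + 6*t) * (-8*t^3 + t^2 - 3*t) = -8*t^5 - 47*t^4 + 3*t^3 - 18*t^2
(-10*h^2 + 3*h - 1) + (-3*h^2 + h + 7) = -13*h^2 + 4*h + 6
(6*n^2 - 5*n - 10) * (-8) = -48*n^2 + 40*n + 80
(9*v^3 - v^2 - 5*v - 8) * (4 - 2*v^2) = -18*v^5 + 2*v^4 + 46*v^3 + 12*v^2 - 20*v - 32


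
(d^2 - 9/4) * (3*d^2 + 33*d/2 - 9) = 3*d^4 + 33*d^3/2 - 63*d^2/4 - 297*d/8 + 81/4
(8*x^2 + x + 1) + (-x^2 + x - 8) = 7*x^2 + 2*x - 7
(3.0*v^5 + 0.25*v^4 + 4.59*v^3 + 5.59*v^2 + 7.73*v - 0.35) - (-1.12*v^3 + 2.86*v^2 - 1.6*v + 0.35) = 3.0*v^5 + 0.25*v^4 + 5.71*v^3 + 2.73*v^2 + 9.33*v - 0.7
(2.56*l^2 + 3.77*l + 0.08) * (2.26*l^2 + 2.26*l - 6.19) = 5.7856*l^4 + 14.3058*l^3 - 7.1454*l^2 - 23.1555*l - 0.4952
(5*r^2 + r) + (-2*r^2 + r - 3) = 3*r^2 + 2*r - 3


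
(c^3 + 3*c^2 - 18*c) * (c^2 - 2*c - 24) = c^5 + c^4 - 48*c^3 - 36*c^2 + 432*c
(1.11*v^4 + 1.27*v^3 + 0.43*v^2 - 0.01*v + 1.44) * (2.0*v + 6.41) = 2.22*v^5 + 9.6551*v^4 + 9.0007*v^3 + 2.7363*v^2 + 2.8159*v + 9.2304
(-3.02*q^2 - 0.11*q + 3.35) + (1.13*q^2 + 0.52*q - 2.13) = -1.89*q^2 + 0.41*q + 1.22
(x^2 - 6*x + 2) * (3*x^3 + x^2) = 3*x^5 - 17*x^4 + 2*x^2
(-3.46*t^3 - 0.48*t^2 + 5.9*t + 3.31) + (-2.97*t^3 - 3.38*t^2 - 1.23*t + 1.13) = -6.43*t^3 - 3.86*t^2 + 4.67*t + 4.44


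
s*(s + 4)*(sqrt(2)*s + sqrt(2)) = sqrt(2)*s^3 + 5*sqrt(2)*s^2 + 4*sqrt(2)*s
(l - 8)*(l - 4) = l^2 - 12*l + 32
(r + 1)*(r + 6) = r^2 + 7*r + 6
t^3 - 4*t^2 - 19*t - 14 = (t - 7)*(t + 1)*(t + 2)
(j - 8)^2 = j^2 - 16*j + 64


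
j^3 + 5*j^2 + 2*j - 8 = (j - 1)*(j + 2)*(j + 4)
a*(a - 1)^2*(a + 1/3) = a^4 - 5*a^3/3 + a^2/3 + a/3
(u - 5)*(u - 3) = u^2 - 8*u + 15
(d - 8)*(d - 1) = d^2 - 9*d + 8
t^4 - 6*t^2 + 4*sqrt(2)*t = t*(t - sqrt(2))^2*(t + 2*sqrt(2))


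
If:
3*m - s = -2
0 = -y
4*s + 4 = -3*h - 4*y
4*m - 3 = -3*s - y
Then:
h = -40/13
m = -3/13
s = 17/13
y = 0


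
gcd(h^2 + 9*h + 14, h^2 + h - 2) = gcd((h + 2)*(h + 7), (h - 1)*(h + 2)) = h + 2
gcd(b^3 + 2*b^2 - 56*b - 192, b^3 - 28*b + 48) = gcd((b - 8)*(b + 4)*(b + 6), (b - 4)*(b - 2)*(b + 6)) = b + 6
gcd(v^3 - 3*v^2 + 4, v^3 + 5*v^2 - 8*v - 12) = v^2 - v - 2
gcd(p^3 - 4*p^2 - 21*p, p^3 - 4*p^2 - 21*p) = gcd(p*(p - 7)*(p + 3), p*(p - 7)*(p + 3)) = p^3 - 4*p^2 - 21*p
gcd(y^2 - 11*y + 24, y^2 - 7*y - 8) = y - 8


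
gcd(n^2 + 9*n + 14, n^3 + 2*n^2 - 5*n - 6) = 1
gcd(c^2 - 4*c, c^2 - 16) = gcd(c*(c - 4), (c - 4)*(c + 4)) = c - 4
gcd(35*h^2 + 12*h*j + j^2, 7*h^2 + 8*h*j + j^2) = 7*h + j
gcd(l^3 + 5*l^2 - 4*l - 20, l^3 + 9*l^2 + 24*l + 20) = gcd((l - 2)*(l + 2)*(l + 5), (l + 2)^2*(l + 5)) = l^2 + 7*l + 10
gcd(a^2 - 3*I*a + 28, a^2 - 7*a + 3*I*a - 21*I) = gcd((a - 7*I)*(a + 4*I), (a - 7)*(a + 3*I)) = 1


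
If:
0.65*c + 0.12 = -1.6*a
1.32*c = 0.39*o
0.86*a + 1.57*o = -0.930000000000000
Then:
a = -0.00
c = -0.17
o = -0.59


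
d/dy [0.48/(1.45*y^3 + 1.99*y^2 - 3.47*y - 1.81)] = (-2.088*y^2 - 1.9104*y + 1.6656)/(1.45*y^3 + 1.99*y^2 - 3.47*y - 1.81)^2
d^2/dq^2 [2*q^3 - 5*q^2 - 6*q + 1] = 12*q - 10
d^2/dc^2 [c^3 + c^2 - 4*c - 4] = 6*c + 2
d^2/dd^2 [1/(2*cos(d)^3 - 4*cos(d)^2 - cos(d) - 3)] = ((cos(d) - 16*cos(2*d) + 9*cos(3*d))*(-2*cos(d)^3 + 4*cos(d)^2 + cos(d) + 3)/2 - 2*(-6*cos(d)^2 + 8*cos(d) + 1)^2*sin(d)^2)/(-2*cos(d)^3 + 4*cos(d)^2 + cos(d) + 3)^3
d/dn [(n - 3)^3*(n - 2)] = (n - 3)^2*(4*n - 9)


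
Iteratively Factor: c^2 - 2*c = (c - 2)*(c)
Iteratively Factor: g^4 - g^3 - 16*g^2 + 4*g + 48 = (g + 3)*(g^3 - 4*g^2 - 4*g + 16) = (g - 4)*(g + 3)*(g^2 - 4) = (g - 4)*(g - 2)*(g + 3)*(g + 2)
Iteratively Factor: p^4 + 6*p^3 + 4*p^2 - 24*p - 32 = (p + 2)*(p^3 + 4*p^2 - 4*p - 16) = (p + 2)*(p + 4)*(p^2 - 4) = (p - 2)*(p + 2)*(p + 4)*(p + 2)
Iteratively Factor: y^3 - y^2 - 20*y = (y)*(y^2 - y - 20) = y*(y + 4)*(y - 5)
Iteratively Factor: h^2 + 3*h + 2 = (h + 2)*(h + 1)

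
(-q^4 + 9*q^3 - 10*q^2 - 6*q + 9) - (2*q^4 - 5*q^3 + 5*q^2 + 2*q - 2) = -3*q^4 + 14*q^3 - 15*q^2 - 8*q + 11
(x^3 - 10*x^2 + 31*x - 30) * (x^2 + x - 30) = x^5 - 9*x^4 - 9*x^3 + 301*x^2 - 960*x + 900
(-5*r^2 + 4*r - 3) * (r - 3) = -5*r^3 + 19*r^2 - 15*r + 9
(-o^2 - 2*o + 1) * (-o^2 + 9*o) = o^4 - 7*o^3 - 19*o^2 + 9*o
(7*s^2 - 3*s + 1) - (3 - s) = 7*s^2 - 2*s - 2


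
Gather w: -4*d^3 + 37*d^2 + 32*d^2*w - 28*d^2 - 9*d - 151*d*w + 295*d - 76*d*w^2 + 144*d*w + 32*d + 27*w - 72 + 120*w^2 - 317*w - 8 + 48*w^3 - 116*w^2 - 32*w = -4*d^3 + 9*d^2 + 318*d + 48*w^3 + w^2*(4 - 76*d) + w*(32*d^2 - 7*d - 322) - 80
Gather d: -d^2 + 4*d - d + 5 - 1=-d^2 + 3*d + 4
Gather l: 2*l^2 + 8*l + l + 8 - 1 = 2*l^2 + 9*l + 7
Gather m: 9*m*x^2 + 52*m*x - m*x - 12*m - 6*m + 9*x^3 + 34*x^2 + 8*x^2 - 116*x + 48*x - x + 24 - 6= m*(9*x^2 + 51*x - 18) + 9*x^3 + 42*x^2 - 69*x + 18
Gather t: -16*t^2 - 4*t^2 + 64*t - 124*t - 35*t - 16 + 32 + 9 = -20*t^2 - 95*t + 25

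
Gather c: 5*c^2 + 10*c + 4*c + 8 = 5*c^2 + 14*c + 8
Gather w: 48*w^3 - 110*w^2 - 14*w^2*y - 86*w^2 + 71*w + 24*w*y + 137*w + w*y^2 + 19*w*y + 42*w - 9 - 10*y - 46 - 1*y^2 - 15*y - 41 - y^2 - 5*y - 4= 48*w^3 + w^2*(-14*y - 196) + w*(y^2 + 43*y + 250) - 2*y^2 - 30*y - 100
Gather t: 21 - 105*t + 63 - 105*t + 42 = 126 - 210*t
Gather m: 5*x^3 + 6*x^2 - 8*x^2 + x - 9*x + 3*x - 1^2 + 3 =5*x^3 - 2*x^2 - 5*x + 2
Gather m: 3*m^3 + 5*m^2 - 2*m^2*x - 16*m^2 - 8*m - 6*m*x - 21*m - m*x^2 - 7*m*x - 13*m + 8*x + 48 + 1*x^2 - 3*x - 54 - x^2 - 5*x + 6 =3*m^3 + m^2*(-2*x - 11) + m*(-x^2 - 13*x - 42)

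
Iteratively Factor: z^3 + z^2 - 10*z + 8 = (z - 1)*(z^2 + 2*z - 8) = (z - 2)*(z - 1)*(z + 4)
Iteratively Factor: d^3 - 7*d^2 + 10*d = (d - 2)*(d^2 - 5*d) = (d - 5)*(d - 2)*(d)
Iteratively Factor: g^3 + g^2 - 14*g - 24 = (g + 3)*(g^2 - 2*g - 8) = (g - 4)*(g + 3)*(g + 2)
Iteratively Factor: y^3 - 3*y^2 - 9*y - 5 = (y + 1)*(y^2 - 4*y - 5) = (y - 5)*(y + 1)*(y + 1)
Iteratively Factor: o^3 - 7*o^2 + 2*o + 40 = (o - 5)*(o^2 - 2*o - 8) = (o - 5)*(o + 2)*(o - 4)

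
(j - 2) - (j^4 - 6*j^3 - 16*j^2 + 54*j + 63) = -j^4 + 6*j^3 + 16*j^2 - 53*j - 65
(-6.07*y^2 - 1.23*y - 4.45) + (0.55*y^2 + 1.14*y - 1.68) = -5.52*y^2 - 0.0900000000000001*y - 6.13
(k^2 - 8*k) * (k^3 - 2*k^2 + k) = k^5 - 10*k^4 + 17*k^3 - 8*k^2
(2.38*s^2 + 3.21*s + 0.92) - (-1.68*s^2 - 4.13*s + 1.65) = 4.06*s^2 + 7.34*s - 0.73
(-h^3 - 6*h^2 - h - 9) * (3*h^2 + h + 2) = -3*h^5 - 19*h^4 - 11*h^3 - 40*h^2 - 11*h - 18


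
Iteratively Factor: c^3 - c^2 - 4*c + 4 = (c - 1)*(c^2 - 4) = (c - 2)*(c - 1)*(c + 2)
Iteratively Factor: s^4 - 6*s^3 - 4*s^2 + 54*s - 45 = (s - 1)*(s^3 - 5*s^2 - 9*s + 45) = (s - 1)*(s + 3)*(s^2 - 8*s + 15) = (s - 3)*(s - 1)*(s + 3)*(s - 5)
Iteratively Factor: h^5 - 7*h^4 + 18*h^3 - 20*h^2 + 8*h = (h - 2)*(h^4 - 5*h^3 + 8*h^2 - 4*h) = h*(h - 2)*(h^3 - 5*h^2 + 8*h - 4) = h*(h - 2)*(h - 1)*(h^2 - 4*h + 4) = h*(h - 2)^2*(h - 1)*(h - 2)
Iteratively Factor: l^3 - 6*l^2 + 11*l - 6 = (l - 1)*(l^2 - 5*l + 6) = (l - 2)*(l - 1)*(l - 3)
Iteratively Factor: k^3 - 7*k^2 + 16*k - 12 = (k - 3)*(k^2 - 4*k + 4) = (k - 3)*(k - 2)*(k - 2)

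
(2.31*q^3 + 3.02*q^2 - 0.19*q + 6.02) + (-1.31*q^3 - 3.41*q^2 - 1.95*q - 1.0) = 1.0*q^3 - 0.39*q^2 - 2.14*q + 5.02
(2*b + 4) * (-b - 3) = -2*b^2 - 10*b - 12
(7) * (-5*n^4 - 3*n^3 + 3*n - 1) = -35*n^4 - 21*n^3 + 21*n - 7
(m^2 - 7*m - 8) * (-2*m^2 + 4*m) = -2*m^4 + 18*m^3 - 12*m^2 - 32*m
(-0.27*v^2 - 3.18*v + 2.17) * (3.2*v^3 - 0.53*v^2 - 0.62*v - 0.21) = -0.864*v^5 - 10.0329*v^4 + 8.7968*v^3 + 0.8782*v^2 - 0.6776*v - 0.4557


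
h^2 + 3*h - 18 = (h - 3)*(h + 6)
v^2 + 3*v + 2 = (v + 1)*(v + 2)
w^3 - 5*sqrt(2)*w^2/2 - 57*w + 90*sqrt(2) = (w - 6*sqrt(2))*(w - 3*sqrt(2)/2)*(w + 5*sqrt(2))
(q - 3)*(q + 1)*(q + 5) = q^3 + 3*q^2 - 13*q - 15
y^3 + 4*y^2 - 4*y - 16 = (y - 2)*(y + 2)*(y + 4)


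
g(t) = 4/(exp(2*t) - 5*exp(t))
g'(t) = 4*(-2*exp(2*t) + 5*exp(t))/(exp(2*t) - 5*exp(t))^2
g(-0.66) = -1.73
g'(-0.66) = 1.53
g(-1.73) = -4.68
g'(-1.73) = 4.51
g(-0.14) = -1.11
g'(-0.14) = 0.88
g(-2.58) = -10.72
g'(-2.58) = 10.56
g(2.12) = 0.14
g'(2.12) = -0.50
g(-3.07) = -17.40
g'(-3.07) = 17.23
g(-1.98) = -5.96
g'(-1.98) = 5.79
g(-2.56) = -10.51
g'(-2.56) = 10.35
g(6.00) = 0.00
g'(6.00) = 0.00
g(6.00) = 0.00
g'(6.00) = 0.00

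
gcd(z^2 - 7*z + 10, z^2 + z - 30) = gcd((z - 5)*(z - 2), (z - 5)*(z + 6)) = z - 5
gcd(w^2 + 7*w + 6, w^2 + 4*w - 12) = w + 6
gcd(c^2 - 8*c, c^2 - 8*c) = c^2 - 8*c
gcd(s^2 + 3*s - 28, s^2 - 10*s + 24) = s - 4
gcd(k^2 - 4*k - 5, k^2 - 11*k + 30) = k - 5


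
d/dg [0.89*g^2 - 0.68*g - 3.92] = 1.78*g - 0.68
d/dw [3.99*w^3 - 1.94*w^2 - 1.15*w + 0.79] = 11.97*w^2 - 3.88*w - 1.15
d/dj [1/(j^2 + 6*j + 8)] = 2*(-j - 3)/(j^2 + 6*j + 8)^2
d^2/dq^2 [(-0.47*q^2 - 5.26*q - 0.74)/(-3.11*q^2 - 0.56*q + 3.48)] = (7.105427357601e-15*q^4 + 100.113388*q^3 + 73.46442*q^2 + 349.300272*q + 48.367024)/(30.080231*q^6 + 16.249128*q^5 - 98.050836*q^4 - 36.188992*q^3 + 109.716048*q^2 + 20.345472*q - 42.144192)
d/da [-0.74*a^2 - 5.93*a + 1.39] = -1.48*a - 5.93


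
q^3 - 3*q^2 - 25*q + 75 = (q - 5)*(q - 3)*(q + 5)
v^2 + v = v*(v + 1)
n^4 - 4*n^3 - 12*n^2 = n^2*(n - 6)*(n + 2)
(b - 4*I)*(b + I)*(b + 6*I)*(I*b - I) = I*b^4 - 3*b^3 - I*b^3 + 3*b^2 + 22*I*b^2 - 24*b - 22*I*b + 24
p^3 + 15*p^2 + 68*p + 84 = (p + 2)*(p + 6)*(p + 7)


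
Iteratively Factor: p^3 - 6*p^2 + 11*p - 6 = (p - 3)*(p^2 - 3*p + 2) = (p - 3)*(p - 1)*(p - 2)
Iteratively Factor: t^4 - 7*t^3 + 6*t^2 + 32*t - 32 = (t - 4)*(t^3 - 3*t^2 - 6*t + 8) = (t - 4)*(t - 1)*(t^2 - 2*t - 8) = (t - 4)*(t - 1)*(t + 2)*(t - 4)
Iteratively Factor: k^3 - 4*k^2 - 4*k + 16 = (k - 4)*(k^2 - 4) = (k - 4)*(k - 2)*(k + 2)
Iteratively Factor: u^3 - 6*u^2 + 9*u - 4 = (u - 1)*(u^2 - 5*u + 4) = (u - 4)*(u - 1)*(u - 1)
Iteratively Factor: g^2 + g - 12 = (g + 4)*(g - 3)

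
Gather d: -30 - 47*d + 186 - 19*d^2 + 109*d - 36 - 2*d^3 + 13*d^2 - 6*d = -2*d^3 - 6*d^2 + 56*d + 120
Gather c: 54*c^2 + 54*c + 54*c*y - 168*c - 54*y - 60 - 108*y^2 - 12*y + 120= 54*c^2 + c*(54*y - 114) - 108*y^2 - 66*y + 60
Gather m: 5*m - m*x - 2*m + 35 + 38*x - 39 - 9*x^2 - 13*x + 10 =m*(3 - x) - 9*x^2 + 25*x + 6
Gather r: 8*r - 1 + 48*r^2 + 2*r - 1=48*r^2 + 10*r - 2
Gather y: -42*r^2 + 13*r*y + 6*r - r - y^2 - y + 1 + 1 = -42*r^2 + 5*r - y^2 + y*(13*r - 1) + 2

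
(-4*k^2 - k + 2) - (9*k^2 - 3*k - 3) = -13*k^2 + 2*k + 5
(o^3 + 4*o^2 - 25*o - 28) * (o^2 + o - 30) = o^5 + 5*o^4 - 51*o^3 - 173*o^2 + 722*o + 840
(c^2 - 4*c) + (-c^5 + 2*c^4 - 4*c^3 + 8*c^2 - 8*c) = -c^5 + 2*c^4 - 4*c^3 + 9*c^2 - 12*c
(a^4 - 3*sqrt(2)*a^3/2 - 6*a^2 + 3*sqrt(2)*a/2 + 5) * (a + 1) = a^5 - 3*sqrt(2)*a^4/2 + a^4 - 6*a^3 - 3*sqrt(2)*a^3/2 - 6*a^2 + 3*sqrt(2)*a^2/2 + 3*sqrt(2)*a/2 + 5*a + 5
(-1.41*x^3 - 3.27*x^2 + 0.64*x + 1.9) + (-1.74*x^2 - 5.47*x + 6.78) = -1.41*x^3 - 5.01*x^2 - 4.83*x + 8.68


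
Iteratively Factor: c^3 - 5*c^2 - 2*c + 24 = (c + 2)*(c^2 - 7*c + 12) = (c - 3)*(c + 2)*(c - 4)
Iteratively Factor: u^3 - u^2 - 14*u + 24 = (u + 4)*(u^2 - 5*u + 6) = (u - 3)*(u + 4)*(u - 2)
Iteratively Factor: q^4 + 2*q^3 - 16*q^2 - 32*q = (q)*(q^3 + 2*q^2 - 16*q - 32) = q*(q + 4)*(q^2 - 2*q - 8) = q*(q + 2)*(q + 4)*(q - 4)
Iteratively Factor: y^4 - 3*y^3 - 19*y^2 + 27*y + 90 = (y + 2)*(y^3 - 5*y^2 - 9*y + 45) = (y - 5)*(y + 2)*(y^2 - 9) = (y - 5)*(y + 2)*(y + 3)*(y - 3)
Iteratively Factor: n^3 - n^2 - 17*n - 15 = (n + 1)*(n^2 - 2*n - 15) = (n + 1)*(n + 3)*(n - 5)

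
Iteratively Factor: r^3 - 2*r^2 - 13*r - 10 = (r + 1)*(r^2 - 3*r - 10) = (r - 5)*(r + 1)*(r + 2)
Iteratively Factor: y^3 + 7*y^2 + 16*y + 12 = (y + 2)*(y^2 + 5*y + 6) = (y + 2)^2*(y + 3)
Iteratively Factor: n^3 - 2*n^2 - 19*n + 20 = (n + 4)*(n^2 - 6*n + 5) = (n - 5)*(n + 4)*(n - 1)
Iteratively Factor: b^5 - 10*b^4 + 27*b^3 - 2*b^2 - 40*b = (b + 1)*(b^4 - 11*b^3 + 38*b^2 - 40*b) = b*(b + 1)*(b^3 - 11*b^2 + 38*b - 40) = b*(b - 4)*(b + 1)*(b^2 - 7*b + 10) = b*(b - 5)*(b - 4)*(b + 1)*(b - 2)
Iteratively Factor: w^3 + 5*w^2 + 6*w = (w + 2)*(w^2 + 3*w) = w*(w + 2)*(w + 3)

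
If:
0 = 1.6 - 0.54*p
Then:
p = 2.96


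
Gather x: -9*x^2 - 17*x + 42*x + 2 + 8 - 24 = -9*x^2 + 25*x - 14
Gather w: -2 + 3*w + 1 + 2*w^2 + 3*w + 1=2*w^2 + 6*w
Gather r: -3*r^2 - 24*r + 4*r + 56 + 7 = -3*r^2 - 20*r + 63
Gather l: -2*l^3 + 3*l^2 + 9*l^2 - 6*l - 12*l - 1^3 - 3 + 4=-2*l^3 + 12*l^2 - 18*l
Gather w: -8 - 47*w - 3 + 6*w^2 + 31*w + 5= 6*w^2 - 16*w - 6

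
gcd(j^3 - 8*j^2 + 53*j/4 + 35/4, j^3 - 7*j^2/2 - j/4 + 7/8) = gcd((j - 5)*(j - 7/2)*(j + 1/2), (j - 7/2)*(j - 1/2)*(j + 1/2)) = j^2 - 3*j - 7/4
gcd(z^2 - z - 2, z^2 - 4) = z - 2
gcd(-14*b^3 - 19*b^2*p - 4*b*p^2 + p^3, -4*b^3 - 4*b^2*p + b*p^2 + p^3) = 2*b^2 + 3*b*p + p^2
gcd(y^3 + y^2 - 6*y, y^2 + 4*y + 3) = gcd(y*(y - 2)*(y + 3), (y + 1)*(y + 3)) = y + 3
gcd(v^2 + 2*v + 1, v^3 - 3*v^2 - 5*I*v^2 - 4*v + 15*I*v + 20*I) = v + 1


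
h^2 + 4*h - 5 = (h - 1)*(h + 5)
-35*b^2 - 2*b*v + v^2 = (-7*b + v)*(5*b + v)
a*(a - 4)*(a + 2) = a^3 - 2*a^2 - 8*a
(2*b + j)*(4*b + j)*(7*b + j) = 56*b^3 + 50*b^2*j + 13*b*j^2 + j^3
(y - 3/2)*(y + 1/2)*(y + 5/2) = y^3 + 3*y^2/2 - 13*y/4 - 15/8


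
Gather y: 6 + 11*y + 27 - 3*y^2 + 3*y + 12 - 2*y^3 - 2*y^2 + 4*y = -2*y^3 - 5*y^2 + 18*y + 45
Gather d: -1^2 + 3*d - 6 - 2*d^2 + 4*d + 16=-2*d^2 + 7*d + 9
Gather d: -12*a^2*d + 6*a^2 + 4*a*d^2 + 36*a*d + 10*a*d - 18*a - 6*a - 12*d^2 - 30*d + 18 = 6*a^2 - 24*a + d^2*(4*a - 12) + d*(-12*a^2 + 46*a - 30) + 18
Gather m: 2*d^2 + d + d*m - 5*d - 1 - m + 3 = 2*d^2 - 4*d + m*(d - 1) + 2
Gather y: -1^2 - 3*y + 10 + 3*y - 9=0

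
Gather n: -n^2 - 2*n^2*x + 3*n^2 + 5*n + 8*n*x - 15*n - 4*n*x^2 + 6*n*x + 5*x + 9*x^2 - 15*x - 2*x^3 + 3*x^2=n^2*(2 - 2*x) + n*(-4*x^2 + 14*x - 10) - 2*x^3 + 12*x^2 - 10*x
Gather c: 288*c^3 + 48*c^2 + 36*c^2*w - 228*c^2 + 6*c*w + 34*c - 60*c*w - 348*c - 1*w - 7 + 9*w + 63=288*c^3 + c^2*(36*w - 180) + c*(-54*w - 314) + 8*w + 56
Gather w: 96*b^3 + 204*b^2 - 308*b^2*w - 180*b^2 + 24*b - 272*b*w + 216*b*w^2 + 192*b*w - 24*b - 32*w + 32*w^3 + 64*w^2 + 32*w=96*b^3 + 24*b^2 + 32*w^3 + w^2*(216*b + 64) + w*(-308*b^2 - 80*b)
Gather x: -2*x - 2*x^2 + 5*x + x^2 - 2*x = -x^2 + x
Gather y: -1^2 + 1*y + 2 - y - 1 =0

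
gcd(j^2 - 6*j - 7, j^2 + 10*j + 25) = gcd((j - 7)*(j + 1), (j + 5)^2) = 1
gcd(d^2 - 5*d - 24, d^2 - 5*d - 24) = d^2 - 5*d - 24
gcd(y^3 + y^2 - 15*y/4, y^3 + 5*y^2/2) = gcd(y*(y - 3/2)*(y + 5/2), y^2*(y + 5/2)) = y^2 + 5*y/2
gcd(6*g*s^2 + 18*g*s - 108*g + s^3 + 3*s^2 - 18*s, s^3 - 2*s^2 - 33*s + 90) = s^2 + 3*s - 18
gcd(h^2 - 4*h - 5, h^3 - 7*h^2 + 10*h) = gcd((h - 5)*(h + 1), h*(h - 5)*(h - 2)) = h - 5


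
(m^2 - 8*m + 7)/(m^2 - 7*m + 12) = (m^2 - 8*m + 7)/(m^2 - 7*m + 12)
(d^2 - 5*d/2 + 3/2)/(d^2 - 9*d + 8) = (d - 3/2)/(d - 8)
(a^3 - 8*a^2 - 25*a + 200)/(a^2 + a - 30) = (a^2 - 3*a - 40)/(a + 6)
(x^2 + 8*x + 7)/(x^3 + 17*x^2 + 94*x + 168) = (x + 1)/(x^2 + 10*x + 24)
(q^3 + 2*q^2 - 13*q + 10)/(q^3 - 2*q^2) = 1 + 4/q - 5/q^2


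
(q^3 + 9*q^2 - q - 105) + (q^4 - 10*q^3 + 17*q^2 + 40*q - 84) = q^4 - 9*q^3 + 26*q^2 + 39*q - 189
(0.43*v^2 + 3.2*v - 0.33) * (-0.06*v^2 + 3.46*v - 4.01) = -0.0258*v^4 + 1.2958*v^3 + 9.3675*v^2 - 13.9738*v + 1.3233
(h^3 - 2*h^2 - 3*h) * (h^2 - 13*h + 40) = h^5 - 15*h^4 + 63*h^3 - 41*h^2 - 120*h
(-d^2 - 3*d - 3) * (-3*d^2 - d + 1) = 3*d^4 + 10*d^3 + 11*d^2 - 3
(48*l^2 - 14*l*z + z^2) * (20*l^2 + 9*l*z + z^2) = 960*l^4 + 152*l^3*z - 58*l^2*z^2 - 5*l*z^3 + z^4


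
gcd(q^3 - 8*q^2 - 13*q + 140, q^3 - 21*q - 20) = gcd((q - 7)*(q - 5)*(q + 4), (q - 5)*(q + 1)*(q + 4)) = q^2 - q - 20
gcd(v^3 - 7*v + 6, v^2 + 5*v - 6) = v - 1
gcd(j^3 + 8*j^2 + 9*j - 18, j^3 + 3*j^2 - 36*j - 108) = j^2 + 9*j + 18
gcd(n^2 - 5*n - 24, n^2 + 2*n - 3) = n + 3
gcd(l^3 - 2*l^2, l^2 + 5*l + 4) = 1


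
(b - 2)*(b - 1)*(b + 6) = b^3 + 3*b^2 - 16*b + 12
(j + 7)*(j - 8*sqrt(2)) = j^2 - 8*sqrt(2)*j + 7*j - 56*sqrt(2)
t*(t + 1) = t^2 + t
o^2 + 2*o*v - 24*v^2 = (o - 4*v)*(o + 6*v)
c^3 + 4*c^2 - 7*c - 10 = (c - 2)*(c + 1)*(c + 5)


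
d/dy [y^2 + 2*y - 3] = 2*y + 2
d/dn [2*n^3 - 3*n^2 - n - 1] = 6*n^2 - 6*n - 1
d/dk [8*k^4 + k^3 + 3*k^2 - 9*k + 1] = 32*k^3 + 3*k^2 + 6*k - 9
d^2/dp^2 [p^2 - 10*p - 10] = 2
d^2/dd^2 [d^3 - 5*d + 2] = 6*d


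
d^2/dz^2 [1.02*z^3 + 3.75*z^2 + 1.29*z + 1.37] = 6.12*z + 7.5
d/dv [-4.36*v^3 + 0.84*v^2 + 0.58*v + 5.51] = -13.08*v^2 + 1.68*v + 0.58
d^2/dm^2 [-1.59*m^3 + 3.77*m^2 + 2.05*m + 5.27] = 7.54 - 9.54*m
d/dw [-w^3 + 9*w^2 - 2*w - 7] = -3*w^2 + 18*w - 2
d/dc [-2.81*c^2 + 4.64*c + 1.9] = 4.64 - 5.62*c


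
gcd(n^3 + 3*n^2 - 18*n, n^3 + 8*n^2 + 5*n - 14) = 1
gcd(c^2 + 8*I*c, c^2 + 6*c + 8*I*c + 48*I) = c + 8*I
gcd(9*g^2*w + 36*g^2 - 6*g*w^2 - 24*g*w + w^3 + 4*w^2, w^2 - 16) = w + 4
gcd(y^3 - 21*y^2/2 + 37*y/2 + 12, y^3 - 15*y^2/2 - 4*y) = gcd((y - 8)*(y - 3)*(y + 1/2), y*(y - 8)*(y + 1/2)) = y^2 - 15*y/2 - 4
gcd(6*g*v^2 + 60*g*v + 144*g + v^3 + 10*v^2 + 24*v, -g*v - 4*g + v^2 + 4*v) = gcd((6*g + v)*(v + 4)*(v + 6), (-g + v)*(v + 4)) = v + 4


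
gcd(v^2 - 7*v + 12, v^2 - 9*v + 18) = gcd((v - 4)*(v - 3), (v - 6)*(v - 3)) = v - 3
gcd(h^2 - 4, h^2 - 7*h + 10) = h - 2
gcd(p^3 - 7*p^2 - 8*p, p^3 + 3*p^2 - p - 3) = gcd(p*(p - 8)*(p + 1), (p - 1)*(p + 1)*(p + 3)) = p + 1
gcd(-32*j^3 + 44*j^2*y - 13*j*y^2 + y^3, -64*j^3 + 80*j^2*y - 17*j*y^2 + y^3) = 8*j^2 - 9*j*y + y^2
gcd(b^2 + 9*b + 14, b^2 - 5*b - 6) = 1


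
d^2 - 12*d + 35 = (d - 7)*(d - 5)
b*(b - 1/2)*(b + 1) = b^3 + b^2/2 - b/2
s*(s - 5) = s^2 - 5*s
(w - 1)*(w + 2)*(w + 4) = w^3 + 5*w^2 + 2*w - 8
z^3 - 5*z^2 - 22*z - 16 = (z - 8)*(z + 1)*(z + 2)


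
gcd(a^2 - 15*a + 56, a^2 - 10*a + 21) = a - 7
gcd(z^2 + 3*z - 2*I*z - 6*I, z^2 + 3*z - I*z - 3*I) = z + 3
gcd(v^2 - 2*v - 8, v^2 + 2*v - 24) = v - 4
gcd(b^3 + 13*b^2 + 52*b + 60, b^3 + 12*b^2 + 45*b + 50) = b^2 + 7*b + 10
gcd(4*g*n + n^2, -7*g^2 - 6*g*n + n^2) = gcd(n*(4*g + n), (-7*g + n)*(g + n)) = 1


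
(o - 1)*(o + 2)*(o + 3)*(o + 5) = o^4 + 9*o^3 + 21*o^2 - o - 30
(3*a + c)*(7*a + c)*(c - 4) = 21*a^2*c - 84*a^2 + 10*a*c^2 - 40*a*c + c^3 - 4*c^2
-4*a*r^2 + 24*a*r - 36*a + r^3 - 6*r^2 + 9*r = (-4*a + r)*(r - 3)^2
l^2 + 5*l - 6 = (l - 1)*(l + 6)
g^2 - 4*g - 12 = (g - 6)*(g + 2)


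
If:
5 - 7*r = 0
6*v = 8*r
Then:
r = 5/7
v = 20/21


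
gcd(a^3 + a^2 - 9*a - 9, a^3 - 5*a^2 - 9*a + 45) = a^2 - 9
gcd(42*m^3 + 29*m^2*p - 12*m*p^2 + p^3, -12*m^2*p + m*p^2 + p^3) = 1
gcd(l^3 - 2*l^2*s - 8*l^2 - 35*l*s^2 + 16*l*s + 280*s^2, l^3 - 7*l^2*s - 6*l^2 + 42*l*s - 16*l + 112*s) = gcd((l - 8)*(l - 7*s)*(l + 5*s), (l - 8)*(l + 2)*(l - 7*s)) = -l^2 + 7*l*s + 8*l - 56*s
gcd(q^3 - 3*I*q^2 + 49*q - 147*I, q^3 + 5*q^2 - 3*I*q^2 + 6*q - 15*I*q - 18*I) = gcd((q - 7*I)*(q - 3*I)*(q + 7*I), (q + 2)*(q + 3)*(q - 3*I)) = q - 3*I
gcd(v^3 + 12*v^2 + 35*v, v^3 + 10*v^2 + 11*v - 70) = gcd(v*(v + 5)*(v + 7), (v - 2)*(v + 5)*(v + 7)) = v^2 + 12*v + 35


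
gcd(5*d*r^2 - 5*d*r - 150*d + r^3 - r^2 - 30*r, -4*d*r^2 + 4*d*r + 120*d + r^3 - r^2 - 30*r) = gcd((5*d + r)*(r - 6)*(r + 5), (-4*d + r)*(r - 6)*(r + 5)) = r^2 - r - 30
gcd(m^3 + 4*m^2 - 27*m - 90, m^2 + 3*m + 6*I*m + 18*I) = m + 3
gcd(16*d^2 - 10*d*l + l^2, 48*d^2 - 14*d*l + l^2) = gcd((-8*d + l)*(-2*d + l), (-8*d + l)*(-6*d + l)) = 8*d - l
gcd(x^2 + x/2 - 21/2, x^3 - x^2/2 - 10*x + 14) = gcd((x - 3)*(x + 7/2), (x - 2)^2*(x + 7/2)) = x + 7/2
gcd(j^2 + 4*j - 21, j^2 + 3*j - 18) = j - 3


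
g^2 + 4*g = g*(g + 4)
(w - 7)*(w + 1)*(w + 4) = w^3 - 2*w^2 - 31*w - 28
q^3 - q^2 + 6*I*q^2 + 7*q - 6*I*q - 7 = (q - 1)*(q - I)*(q + 7*I)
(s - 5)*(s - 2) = s^2 - 7*s + 10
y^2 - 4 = (y - 2)*(y + 2)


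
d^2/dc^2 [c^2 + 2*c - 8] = 2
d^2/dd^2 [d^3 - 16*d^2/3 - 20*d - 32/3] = 6*d - 32/3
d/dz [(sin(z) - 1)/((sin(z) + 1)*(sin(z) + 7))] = (-sin(z)^2 + 2*sin(z) + 15)*cos(z)/((sin(z) + 1)^2*(sin(z) + 7)^2)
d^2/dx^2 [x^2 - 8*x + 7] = 2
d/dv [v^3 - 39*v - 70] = 3*v^2 - 39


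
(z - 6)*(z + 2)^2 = z^3 - 2*z^2 - 20*z - 24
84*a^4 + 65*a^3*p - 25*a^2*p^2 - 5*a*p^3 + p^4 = (-7*a + p)*(-3*a + p)*(a + p)*(4*a + p)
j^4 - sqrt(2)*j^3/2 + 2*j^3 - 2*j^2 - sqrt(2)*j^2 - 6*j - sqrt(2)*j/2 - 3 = (j + 1)^2*(j - 3*sqrt(2)/2)*(j + sqrt(2))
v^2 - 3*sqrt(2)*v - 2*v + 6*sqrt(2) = (v - 2)*(v - 3*sqrt(2))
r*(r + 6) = r^2 + 6*r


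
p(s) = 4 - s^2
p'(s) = -2*s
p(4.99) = -20.90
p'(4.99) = -9.98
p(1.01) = 2.98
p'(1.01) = -2.02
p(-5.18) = -22.83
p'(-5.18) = 10.36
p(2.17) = -0.71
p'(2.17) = -4.34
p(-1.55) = 1.60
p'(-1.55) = 3.10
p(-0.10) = 3.99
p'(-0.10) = 0.20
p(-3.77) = -10.21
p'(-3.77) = 7.54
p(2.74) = -3.51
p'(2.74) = -5.48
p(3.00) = -5.00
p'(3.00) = -6.00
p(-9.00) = -77.00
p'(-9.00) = 18.00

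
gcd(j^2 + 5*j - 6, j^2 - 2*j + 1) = j - 1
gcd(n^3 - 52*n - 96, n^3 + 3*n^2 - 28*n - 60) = n^2 + 8*n + 12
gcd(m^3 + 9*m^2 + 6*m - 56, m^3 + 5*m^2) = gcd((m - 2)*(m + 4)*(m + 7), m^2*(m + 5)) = 1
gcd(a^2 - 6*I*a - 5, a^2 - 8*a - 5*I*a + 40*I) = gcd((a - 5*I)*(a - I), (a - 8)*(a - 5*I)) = a - 5*I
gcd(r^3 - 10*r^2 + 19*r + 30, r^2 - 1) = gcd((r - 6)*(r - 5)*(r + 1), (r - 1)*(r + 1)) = r + 1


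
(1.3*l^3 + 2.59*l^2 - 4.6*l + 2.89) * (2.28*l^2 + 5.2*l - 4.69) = 2.964*l^5 + 12.6652*l^4 - 3.117*l^3 - 29.4779*l^2 + 36.602*l - 13.5541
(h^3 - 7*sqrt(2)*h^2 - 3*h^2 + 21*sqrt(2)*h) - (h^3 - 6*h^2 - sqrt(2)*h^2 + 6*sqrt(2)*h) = -6*sqrt(2)*h^2 + 3*h^2 + 15*sqrt(2)*h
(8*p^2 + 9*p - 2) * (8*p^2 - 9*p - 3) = 64*p^4 - 121*p^2 - 9*p + 6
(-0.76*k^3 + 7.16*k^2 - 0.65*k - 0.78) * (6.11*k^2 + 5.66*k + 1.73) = -4.6436*k^5 + 39.446*k^4 + 35.2393*k^3 + 3.942*k^2 - 5.5393*k - 1.3494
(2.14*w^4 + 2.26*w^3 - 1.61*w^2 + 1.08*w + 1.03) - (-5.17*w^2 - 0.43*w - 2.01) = 2.14*w^4 + 2.26*w^3 + 3.56*w^2 + 1.51*w + 3.04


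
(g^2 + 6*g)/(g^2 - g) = (g + 6)/(g - 1)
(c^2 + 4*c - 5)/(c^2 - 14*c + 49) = (c^2 + 4*c - 5)/(c^2 - 14*c + 49)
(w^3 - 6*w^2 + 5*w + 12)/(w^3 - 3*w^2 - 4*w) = (w - 3)/w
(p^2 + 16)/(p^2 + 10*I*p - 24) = (p - 4*I)/(p + 6*I)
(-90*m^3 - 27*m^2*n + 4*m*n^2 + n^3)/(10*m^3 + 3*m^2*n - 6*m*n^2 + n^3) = (-18*m^2 - 9*m*n - n^2)/(2*m^2 + m*n - n^2)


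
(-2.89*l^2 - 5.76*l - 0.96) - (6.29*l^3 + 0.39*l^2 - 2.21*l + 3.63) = -6.29*l^3 - 3.28*l^2 - 3.55*l - 4.59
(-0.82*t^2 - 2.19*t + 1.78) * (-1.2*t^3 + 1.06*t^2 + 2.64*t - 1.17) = 0.984*t^5 + 1.7588*t^4 - 6.6222*t^3 - 2.9354*t^2 + 7.2615*t - 2.0826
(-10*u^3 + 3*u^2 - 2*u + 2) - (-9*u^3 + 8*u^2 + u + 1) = -u^3 - 5*u^2 - 3*u + 1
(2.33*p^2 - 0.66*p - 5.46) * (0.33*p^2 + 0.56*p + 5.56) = 0.7689*p^4 + 1.087*p^3 + 10.7834*p^2 - 6.7272*p - 30.3576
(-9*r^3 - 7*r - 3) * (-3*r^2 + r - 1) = 27*r^5 - 9*r^4 + 30*r^3 + 2*r^2 + 4*r + 3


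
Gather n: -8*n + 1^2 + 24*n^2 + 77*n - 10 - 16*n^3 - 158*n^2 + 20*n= -16*n^3 - 134*n^2 + 89*n - 9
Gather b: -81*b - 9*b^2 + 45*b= -9*b^2 - 36*b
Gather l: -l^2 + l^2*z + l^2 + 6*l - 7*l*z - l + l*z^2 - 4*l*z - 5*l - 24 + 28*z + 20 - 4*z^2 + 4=l^2*z + l*(z^2 - 11*z) - 4*z^2 + 28*z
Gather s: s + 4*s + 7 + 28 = 5*s + 35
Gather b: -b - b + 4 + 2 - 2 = 4 - 2*b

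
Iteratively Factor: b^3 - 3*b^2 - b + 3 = (b - 1)*(b^2 - 2*b - 3) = (b - 3)*(b - 1)*(b + 1)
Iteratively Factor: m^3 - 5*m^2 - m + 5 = (m - 5)*(m^2 - 1) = (m - 5)*(m - 1)*(m + 1)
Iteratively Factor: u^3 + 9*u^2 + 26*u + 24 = (u + 3)*(u^2 + 6*u + 8) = (u + 2)*(u + 3)*(u + 4)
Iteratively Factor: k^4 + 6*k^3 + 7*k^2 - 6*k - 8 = (k + 2)*(k^3 + 4*k^2 - k - 4) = (k - 1)*(k + 2)*(k^2 + 5*k + 4) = (k - 1)*(k + 1)*(k + 2)*(k + 4)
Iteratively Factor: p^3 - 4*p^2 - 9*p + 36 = (p + 3)*(p^2 - 7*p + 12) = (p - 4)*(p + 3)*(p - 3)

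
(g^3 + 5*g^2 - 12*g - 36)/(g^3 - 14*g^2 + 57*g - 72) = (g^2 + 8*g + 12)/(g^2 - 11*g + 24)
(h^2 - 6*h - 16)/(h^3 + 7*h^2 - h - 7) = (h^2 - 6*h - 16)/(h^3 + 7*h^2 - h - 7)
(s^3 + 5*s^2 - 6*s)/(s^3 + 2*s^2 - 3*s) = (s + 6)/(s + 3)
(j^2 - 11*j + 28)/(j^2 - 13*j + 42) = (j - 4)/(j - 6)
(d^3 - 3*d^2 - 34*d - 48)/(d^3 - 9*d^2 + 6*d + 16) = (d^2 + 5*d + 6)/(d^2 - d - 2)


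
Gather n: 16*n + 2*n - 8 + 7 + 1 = 18*n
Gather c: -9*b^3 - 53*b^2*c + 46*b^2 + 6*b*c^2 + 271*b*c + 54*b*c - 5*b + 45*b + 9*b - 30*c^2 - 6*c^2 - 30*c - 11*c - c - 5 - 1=-9*b^3 + 46*b^2 + 49*b + c^2*(6*b - 36) + c*(-53*b^2 + 325*b - 42) - 6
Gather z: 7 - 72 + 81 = 16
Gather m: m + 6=m + 6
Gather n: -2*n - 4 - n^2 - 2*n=-n^2 - 4*n - 4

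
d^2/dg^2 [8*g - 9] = 0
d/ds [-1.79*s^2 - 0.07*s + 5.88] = -3.58*s - 0.07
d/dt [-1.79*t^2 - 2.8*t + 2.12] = -3.58*t - 2.8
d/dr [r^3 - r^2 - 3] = r*(3*r - 2)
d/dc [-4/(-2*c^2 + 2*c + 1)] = 8*(1 - 2*c)/(-2*c^2 + 2*c + 1)^2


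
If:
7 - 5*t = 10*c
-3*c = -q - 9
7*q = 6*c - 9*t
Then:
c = -84/5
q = -297/5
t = 35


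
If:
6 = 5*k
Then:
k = 6/5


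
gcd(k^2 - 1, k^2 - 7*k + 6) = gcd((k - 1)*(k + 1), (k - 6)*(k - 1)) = k - 1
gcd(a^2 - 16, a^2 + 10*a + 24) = a + 4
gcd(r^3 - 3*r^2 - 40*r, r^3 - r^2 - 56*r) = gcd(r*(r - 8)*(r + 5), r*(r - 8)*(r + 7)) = r^2 - 8*r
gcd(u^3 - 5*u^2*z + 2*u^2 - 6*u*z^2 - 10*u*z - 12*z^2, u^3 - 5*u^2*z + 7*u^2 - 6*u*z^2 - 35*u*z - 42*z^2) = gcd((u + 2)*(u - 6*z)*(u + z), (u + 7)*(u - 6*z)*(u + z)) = -u^2 + 5*u*z + 6*z^2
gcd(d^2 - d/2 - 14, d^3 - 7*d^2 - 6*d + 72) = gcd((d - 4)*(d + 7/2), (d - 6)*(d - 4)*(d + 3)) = d - 4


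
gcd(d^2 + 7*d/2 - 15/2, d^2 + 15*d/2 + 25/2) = d + 5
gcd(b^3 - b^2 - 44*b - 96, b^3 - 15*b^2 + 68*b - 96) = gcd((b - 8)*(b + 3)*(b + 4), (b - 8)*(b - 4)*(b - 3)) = b - 8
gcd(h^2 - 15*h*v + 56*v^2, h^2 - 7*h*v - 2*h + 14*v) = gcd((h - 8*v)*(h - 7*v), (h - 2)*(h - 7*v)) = -h + 7*v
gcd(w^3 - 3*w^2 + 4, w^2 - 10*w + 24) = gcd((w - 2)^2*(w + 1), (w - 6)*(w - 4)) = 1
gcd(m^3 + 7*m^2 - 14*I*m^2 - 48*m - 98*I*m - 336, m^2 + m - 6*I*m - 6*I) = m - 6*I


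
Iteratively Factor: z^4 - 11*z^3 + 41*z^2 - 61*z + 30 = (z - 1)*(z^3 - 10*z^2 + 31*z - 30) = (z - 5)*(z - 1)*(z^2 - 5*z + 6) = (z - 5)*(z - 2)*(z - 1)*(z - 3)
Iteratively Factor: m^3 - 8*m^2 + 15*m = (m - 3)*(m^2 - 5*m) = (m - 5)*(m - 3)*(m)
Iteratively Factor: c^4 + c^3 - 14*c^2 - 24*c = (c + 3)*(c^3 - 2*c^2 - 8*c) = c*(c + 3)*(c^2 - 2*c - 8) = c*(c - 4)*(c + 3)*(c + 2)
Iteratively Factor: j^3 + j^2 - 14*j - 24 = (j + 2)*(j^2 - j - 12) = (j - 4)*(j + 2)*(j + 3)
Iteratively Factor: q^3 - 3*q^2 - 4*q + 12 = (q - 2)*(q^2 - q - 6) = (q - 3)*(q - 2)*(q + 2)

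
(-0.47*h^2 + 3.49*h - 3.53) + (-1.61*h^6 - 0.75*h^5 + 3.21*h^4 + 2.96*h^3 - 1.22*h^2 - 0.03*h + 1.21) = -1.61*h^6 - 0.75*h^5 + 3.21*h^4 + 2.96*h^3 - 1.69*h^2 + 3.46*h - 2.32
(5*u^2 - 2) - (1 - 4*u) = 5*u^2 + 4*u - 3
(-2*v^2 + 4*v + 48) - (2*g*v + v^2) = -2*g*v - 3*v^2 + 4*v + 48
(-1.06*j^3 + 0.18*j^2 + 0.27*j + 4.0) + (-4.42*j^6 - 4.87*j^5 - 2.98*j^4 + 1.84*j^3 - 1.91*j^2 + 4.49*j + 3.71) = -4.42*j^6 - 4.87*j^5 - 2.98*j^4 + 0.78*j^3 - 1.73*j^2 + 4.76*j + 7.71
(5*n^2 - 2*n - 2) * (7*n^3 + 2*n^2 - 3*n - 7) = 35*n^5 - 4*n^4 - 33*n^3 - 33*n^2 + 20*n + 14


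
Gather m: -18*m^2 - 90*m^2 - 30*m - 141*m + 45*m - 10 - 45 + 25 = -108*m^2 - 126*m - 30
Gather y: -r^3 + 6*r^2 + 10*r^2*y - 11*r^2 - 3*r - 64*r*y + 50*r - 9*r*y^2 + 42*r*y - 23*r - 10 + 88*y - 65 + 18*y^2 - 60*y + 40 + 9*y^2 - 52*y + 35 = -r^3 - 5*r^2 + 24*r + y^2*(27 - 9*r) + y*(10*r^2 - 22*r - 24)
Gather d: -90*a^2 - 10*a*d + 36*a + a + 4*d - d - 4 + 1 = -90*a^2 + 37*a + d*(3 - 10*a) - 3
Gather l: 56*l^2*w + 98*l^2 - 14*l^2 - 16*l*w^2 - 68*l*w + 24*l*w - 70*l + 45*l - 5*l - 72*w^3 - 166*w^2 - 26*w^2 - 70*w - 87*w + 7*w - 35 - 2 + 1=l^2*(56*w + 84) + l*(-16*w^2 - 44*w - 30) - 72*w^3 - 192*w^2 - 150*w - 36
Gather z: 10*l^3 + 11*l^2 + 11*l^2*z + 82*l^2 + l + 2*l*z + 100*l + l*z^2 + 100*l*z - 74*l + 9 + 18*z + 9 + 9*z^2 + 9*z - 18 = 10*l^3 + 93*l^2 + 27*l + z^2*(l + 9) + z*(11*l^2 + 102*l + 27)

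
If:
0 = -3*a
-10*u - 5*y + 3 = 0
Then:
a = 0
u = 3/10 - y/2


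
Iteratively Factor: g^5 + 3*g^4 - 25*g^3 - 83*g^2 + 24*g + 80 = (g + 4)*(g^4 - g^3 - 21*g^2 + g + 20) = (g - 5)*(g + 4)*(g^3 + 4*g^2 - g - 4) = (g - 5)*(g - 1)*(g + 4)*(g^2 + 5*g + 4) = (g - 5)*(g - 1)*(g + 4)^2*(g + 1)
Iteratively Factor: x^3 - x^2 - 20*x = (x + 4)*(x^2 - 5*x) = (x - 5)*(x + 4)*(x)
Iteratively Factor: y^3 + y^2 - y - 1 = (y + 1)*(y^2 - 1) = (y - 1)*(y + 1)*(y + 1)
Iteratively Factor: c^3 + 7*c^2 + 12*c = (c)*(c^2 + 7*c + 12) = c*(c + 3)*(c + 4)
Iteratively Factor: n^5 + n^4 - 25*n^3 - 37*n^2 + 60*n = (n + 4)*(n^4 - 3*n^3 - 13*n^2 + 15*n) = n*(n + 4)*(n^3 - 3*n^2 - 13*n + 15) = n*(n - 1)*(n + 4)*(n^2 - 2*n - 15) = n*(n - 1)*(n + 3)*(n + 4)*(n - 5)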